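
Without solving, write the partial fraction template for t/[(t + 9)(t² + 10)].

Linear + irreducible quadratic: P/(t + 9) + (Qt + R)/(t² + 10)


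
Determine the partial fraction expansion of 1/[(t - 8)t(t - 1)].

Using cover-up method: A = 1/56, B = 1/8, C = -1/7
Result: (1/56)/(t - 8) + (1/8)/t - (1/7)/(t - 1)


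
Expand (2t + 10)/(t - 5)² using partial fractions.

(2t + 10) = P(t - 5) + Q. At t = 5: Q = 2·5 + 10 = 20. Coeff of t: P = 2
Result: 2/(t - 5) + 20/(t - 5)²


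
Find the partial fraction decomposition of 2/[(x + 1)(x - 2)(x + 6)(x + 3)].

Using Heaviside cover-up: (-1/15)/(x + 1) + (1/60)/(x - 2) - (1/60)/(x + 6) + (1/15)/(x + 3)


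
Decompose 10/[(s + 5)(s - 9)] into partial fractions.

10/(s + 5)(s - 9) = A/(s + 5) + B/(s - 9). A = 10/(-5 - 9) = -5/7, B = 10/(9 + 5) = 5/7
Result: (-5/7)/(s + 5) + (5/7)/(s - 9)


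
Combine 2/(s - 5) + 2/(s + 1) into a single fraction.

Common denominator (s - 5)(s + 1). Numerator: 2(s + 1) + 2(s - 5) = (2s + 2) + (2s - 10) = 4s - 8
Result: (4s - 8)/[(s - 5)(s + 1)]


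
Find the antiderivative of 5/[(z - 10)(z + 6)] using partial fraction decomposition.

Decompose: 5/[(z - 10)(z + 6)] = (5/16)/(z - 10) - (5/16)/(z + 6). Integrate each term: (5/16) ln|(z - 10)| - (5/16) ln|(z + 6)| + C


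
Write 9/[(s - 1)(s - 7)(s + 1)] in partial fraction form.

Using cover-up method: A = -3/4, B = 3/16, C = 9/16
Result: (-3/4)/(s - 1) + (3/16)/(s - 7) + (9/16)/(s + 1)


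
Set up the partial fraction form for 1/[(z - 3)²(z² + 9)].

Repeated linear + quadratic: α/(z - 3) + β/(z - 3)² + (γz + δ)/(z² + 9)


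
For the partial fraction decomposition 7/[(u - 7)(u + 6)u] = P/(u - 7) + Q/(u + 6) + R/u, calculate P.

Cover-up at u = 7: P = 7/[(7 + 6)(7 - 0)] = 7/[(13)(7)] = 7/91 = 1/13


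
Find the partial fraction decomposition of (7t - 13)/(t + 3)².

(7t - 13) = P(t + 3) + Q. At t = -3: Q = 7·(-3) - 13 = -34. Coeff of t: P = 7
Result: 7/(t + 3) - 34/(t + 3)²


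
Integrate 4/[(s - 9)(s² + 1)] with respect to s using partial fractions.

Cover-up at s=9: P = 4/(9²+1) = 2/41. Coeff matching: Q = -2/41, R = -18/41. Decomposition: (2/41)/(s - 9) - ((2/41)s + 18/41)/(s² + 1). Integrate: linear → ln, quadratic → (1/2)ln + arctan: (2/41) ln|(s - 9)| - (1/41) ln(s² + 1) - (18/41) arctan(s) + C


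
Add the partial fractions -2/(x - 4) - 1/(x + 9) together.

Common denominator (x - 4)(x + 9). Numerator: -2(x + 9) - 1(x - 4) = (-2x - 18) - (x - 4) = -3x - 14
Result: (-3x - 14)/[(x - 4)(x + 9)]


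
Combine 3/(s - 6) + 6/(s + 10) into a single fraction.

Common denominator (s - 6)(s + 10). Numerator: 3(s + 10) + 6(s - 6) = (3s + 30) + (6s - 36) = 9s - 6
Result: (9s - 6)/[(s - 6)(s + 10)]


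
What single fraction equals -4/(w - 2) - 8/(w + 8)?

Common denominator (w - 2)(w + 8). Numerator: -4(w + 8) - 8(w - 2) = (-4w - 32) - (8w - 16) = -12w - 16
Result: (-12w - 16)/[(w - 2)(w + 8)]


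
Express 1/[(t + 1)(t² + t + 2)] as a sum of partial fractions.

Cover-up at t = -1: P = 1/((-1)² + 1·(-1) + 2) = 1/2. Then Q = -P = -1/2, R = -P·(1 - 1) = 0
Result: (1/2)/(t + 1) - ((1/2)t)/(t² + t + 2)


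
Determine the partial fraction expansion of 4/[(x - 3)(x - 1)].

4/(x - 3)(x - 1) = P/(x - 3) + Q/(x - 1). P = 4/(3 - 1) = 2, Q = 4/(1 - 3) = -2
Result: 2/(x - 3) - 2/(x - 1)


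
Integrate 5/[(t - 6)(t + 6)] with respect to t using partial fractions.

Decompose: 5/[(t - 6)(t + 6)] = (5/12)/(t - 6) - (5/12)/(t + 6). Integrate each term: (5/12) ln|(t - 6)| - (5/12) ln|(t + 6)| + C


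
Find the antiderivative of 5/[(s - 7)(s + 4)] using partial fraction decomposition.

Decompose: 5/[(s - 7)(s + 4)] = (5/11)/(s - 7) - (5/11)/(s + 4). Integrate each term: (5/11) ln|(s - 7)| - (5/11) ln|(s + 4)| + C


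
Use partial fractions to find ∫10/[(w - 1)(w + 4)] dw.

Decompose: 10/[(w - 1)(w + 4)] = 2/(w - 1) - 2/(w + 4). Integrate each term: 2 ln|(w - 1)| - 2 ln|(w + 4)| + C


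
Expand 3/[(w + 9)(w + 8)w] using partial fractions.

Using cover-up method: P = 1/3, Q = -3/8, R = 1/24
Result: (1/3)/(w + 9) - (3/8)/(w + 8) + (1/24)/w


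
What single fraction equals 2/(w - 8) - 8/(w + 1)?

Common denominator (w - 8)(w + 1). Numerator: 2(w + 1) - 8(w - 8) = (2w + 2) - (8w - 64) = -6w + 66
Result: (-6w + 66)/[(w - 8)(w + 1)]


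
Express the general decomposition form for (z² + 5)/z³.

Repeated linear factor (power 3): P/z + Q/z² + R/z³


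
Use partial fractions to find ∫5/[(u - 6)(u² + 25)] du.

Cover-up at u=6: α = 5/(6²+25) = 5/61. Coeff matching: β = -5/61, γ = -30/61. Decomposition: (5/61)/(u - 6) - ((5/61)u + 30/61)/(u² + 25). Integrate: linear → ln, quadratic → (1/2)ln + arctan: (5/61) ln|(u - 6)| - (5/122) ln(u² + 25) - (6/61) arctan(u/5) + C


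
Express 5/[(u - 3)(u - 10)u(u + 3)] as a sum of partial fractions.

Using Heaviside cover-up: (-5/126)/(u - 3) + (1/182)/(u - 10) + (1/18)/u - (5/234)/(u + 3)


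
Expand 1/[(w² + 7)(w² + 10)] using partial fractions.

Coefficient matching gives A = C = 0, B = 1/(10-7) = 1/3, D = -B = -1/3
Result: (1/3)/(w² + 7) - (1/3)/(w² + 10)


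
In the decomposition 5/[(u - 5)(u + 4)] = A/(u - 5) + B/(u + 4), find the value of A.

Cover-up at u = 5: A = 5/(5 + 4) = 5/9


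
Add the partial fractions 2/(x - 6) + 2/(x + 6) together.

Common denominator (x - 6)(x + 6). Numerator: 2(x + 6) + 2(x - 6) = (2x + 12) + (2x - 12) = 4x
Result: (4x)/[(x - 6)(x + 6)]


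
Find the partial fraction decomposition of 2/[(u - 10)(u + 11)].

2/(u - 10)(u + 11) = A/(u - 10) + B/(u + 11). A = 2/(10 + 11) = 2/21, B = 2/(-11 - 10) = -2/21
Result: (2/21)/(u - 10) - (2/21)/(u + 11)


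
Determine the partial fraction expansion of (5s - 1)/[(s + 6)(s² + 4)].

At s=-6: α = (5·(-6) - 1)/((-6)² + 4) = -31/40. β = -α = 31/40, γ = 5 - (-6)·α = 7/20
Result: (-31/40)/(s + 6) + ((31/40)s + 7/20)/(s² + 4)


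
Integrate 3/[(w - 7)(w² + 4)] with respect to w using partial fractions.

Cover-up at w=7: P = 3/(7²+4) = 3/53. Coeff matching: Q = -3/53, R = -21/53. Decomposition: (3/53)/(w - 7) - ((3/53)w + 21/53)/(w² + 4). Integrate: linear → ln, quadratic → (1/2)ln + arctan: (3/53) ln|(w - 7)| - (3/106) ln(w² + 4) - (21/106) arctan(w/2) + C


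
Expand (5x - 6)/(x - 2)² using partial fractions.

(5x - 6) = A(x - 2) + B. At x = 2: B = 5·2 - 6 = 4. Coeff of x: A = 5
Result: 5/(x - 2) + 4/(x - 2)²


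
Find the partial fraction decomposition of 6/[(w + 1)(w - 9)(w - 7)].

Using cover-up method: A = 3/40, B = 3/10, C = -3/8
Result: (3/40)/(w + 1) + (3/10)/(w - 9) - (3/8)/(w - 7)


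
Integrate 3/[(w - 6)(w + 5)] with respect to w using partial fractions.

Decompose: 3/[(w - 6)(w + 5)] = (3/11)/(w - 6) - (3/11)/(w + 5). Integrate each term: (3/11) ln|(w - 6)| - (3/11) ln|(w + 5)| + C


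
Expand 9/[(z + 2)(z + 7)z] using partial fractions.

Using cover-up method: P = -9/10, Q = 9/35, R = 9/14
Result: (-9/10)/(z + 2) + (9/35)/(z + 7) + (9/14)/z


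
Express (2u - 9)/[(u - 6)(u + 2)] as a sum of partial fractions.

At u=6: P = (2·6 - 9)/(6 + 2) = 3/8. At u=-2: Q = (2·(-2) - 9)/(-2 - 6) = 13/8
Result: (3/8)/(u - 6) + (13/8)/(u + 2)


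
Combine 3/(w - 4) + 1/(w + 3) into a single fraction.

Common denominator (w - 4)(w + 3). Numerator: 3(w + 3) + 1(w - 4) = (3w + 9) + (w - 4) = 4w + 5
Result: (4w + 5)/[(w - 4)(w + 3)]


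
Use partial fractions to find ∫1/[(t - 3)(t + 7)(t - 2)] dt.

Cover-up: α = 1/10, β = 1/90, γ = -1/9. Decomposition: (1/10)/(t - 3) + (1/90)/(t + 7) - (1/9)/(t - 2). Integrate each term: (1/10) ln|(t - 3)| + (1/90) ln|(t + 7)| - (1/9) ln|(t - 2)| + C


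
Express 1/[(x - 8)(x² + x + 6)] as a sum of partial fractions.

Cover-up at x = 8: A = 1/(8² + 1·8 + 6) = 1/78. Then B = -A = -1/78, C = -A·(1 + 8) = -3/26
Result: (1/78)/(x - 8) - ((1/78)x + 3/26)/(x² + x + 6)


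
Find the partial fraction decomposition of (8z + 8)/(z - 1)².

(8z + 8) = P(z - 1) + Q. At z = 1: Q = 8·1 + 8 = 16. Coeff of z: P = 8
Result: 8/(z - 1) + 16/(z - 1)²


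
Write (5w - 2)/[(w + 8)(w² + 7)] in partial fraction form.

At w=-8: P = (5·(-8) - 2)/((-8)² + 7) = -42/71. Q = -P = 42/71, R = 5 - (-8)·P = 19/71
Result: (-42/71)/(w + 8) + ((42/71)w + 19/71)/(w² + 7)


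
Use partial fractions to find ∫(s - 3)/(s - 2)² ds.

Decompose: P = 1, Q = 1·2 - 3 = -1, so (s - 3)/(s - 2)² = 1/(s - 2) - 1/(s - 2)². Integrate: ∫ P/(s - 2) ds = ln|(s - 2)|; ∫ Q/(s - 2)² ds = 1/(s - 2). Sum: ln|(s - 2)| + 1/(s - 2) + C


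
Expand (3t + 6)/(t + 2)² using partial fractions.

(3t + 6) = P(t + 2) + Q. At t = -2: Q = 3·(-2) + 6 = 0. Coeff of t: P = 3
Result: 3/(t + 2)


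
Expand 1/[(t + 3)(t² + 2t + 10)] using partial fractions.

Cover-up at t = -3: A = 1/((-3)² + 2·(-3) + 10) = 1/13. Then B = -A = -1/13, C = -A·(2 - 3) = 1/13
Result: (1/13)/(t + 3) - ((1/13)t - 1/13)/(t² + 2t + 10)


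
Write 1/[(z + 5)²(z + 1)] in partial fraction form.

Cover-up at z=-1: γ = 1/(-1 + 5)² = 1/16. Cover-up at z=-5: β = 1/(-5 + 1) = -1/4. Comparing z² coeff: α = -γ = -1/16
Result: (-1/16)/(z + 5) - (1/4)/(z + 5)² + (1/16)/(z + 1)


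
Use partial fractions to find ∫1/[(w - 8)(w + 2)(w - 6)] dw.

Cover-up: A = 1/20, B = 1/80, C = -1/16. Decomposition: (1/20)/(w - 8) + (1/80)/(w + 2) - (1/16)/(w - 6). Integrate each term: (1/20) ln|(w - 8)| + (1/80) ln|(w + 2)| - (1/16) ln|(w - 6)| + C


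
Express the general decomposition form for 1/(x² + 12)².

Repeated quadratic factor: (Px + Q)/(x² + 12) + (Rx + S)/(x² + 12)²


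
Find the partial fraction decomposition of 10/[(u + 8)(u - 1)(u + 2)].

Using cover-up method: α = 5/27, β = 10/27, γ = -5/9
Result: (5/27)/(u + 8) + (10/27)/(u - 1) - (5/9)/(u + 2)


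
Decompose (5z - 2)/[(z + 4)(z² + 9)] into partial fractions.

At z=-4: α = (5·(-4) - 2)/((-4)² + 9) = -22/25. β = -α = 22/25, γ = 5 - (-4)·α = 37/25
Result: (-22/25)/(z + 4) + ((22/25)z + 37/25)/(z² + 9)


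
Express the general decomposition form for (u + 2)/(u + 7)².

Repeated linear factor: A/(u + 7) + B/(u + 7)²


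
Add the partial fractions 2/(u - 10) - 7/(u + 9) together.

Common denominator (u - 10)(u + 9). Numerator: 2(u + 9) - 7(u - 10) = (2u + 18) - (7u - 70) = -5u + 88
Result: (-5u + 88)/[(u - 10)(u + 9)]


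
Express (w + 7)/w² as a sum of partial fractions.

(w + 7) = Aw + B. At w = 0: B = 1·0 + 7 = 7. Coeff of w: A = 1
Result: 1/w + 7/w²


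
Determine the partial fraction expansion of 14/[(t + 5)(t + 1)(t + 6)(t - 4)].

Using Heaviside cover-up: (7/18)/(t + 5) - (7/50)/(t + 1) - (7/25)/(t + 6) + (7/225)/(t - 4)


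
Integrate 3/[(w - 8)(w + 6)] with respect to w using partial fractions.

Decompose: 3/[(w - 8)(w + 6)] = (3/14)/(w - 8) - (3/14)/(w + 6). Integrate each term: (3/14) ln|(w - 8)| - (3/14) ln|(w + 6)| + C


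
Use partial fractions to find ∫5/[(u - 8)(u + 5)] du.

Decompose: 5/[(u - 8)(u + 5)] = (5/13)/(u - 8) - (5/13)/(u + 5). Integrate each term: (5/13) ln|(u - 8)| - (5/13) ln|(u + 5)| + C


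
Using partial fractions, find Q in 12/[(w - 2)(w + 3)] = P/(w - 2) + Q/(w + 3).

Cover-up at w = -3: Q = 12/(-3 - 2) = -12/5


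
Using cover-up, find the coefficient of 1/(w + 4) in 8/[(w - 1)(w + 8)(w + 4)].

Cover (w + 4), set w=-4: 8/[(-4 - 1)(-4 + 8)] = -2/5


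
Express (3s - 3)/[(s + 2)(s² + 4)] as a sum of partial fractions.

At s=-2: A = (3·(-2) - 3)/((-2)² + 4) = -9/8. B = -A = 9/8, C = 3 - (-2)·A = 3/4
Result: (-9/8)/(s + 2) + ((9/8)s + 3/4)/(s² + 4)


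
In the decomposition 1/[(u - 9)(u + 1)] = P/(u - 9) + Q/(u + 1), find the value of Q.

Cover-up at u = -1: Q = 1/(-1 - 9) = -1/10


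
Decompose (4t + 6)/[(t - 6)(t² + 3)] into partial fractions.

At t=6: P = (4·6 + 6)/(6² + 3) = 10/13. Q = -P = -10/13, R = 4 - 6·P = -8/13
Result: (10/13)/(t - 6) - ((10/13)t + 8/13)/(t² + 3)


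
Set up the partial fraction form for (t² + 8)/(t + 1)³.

Repeated linear factor (power 3): P/(t + 1) + Q/(t + 1)² + R/(t + 1)³


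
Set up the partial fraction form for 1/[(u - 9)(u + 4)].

Distinct linear factors: α/(u - 9) + β/(u + 4)


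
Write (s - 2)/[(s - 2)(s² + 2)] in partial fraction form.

At s=2: P = (1·2 - 2)/(2² + 2) = 0. Q = -P = 0, R = 1 - 2·P = 1
Result: (1)/(s² + 2)


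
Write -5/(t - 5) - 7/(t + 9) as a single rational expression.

Common denominator (t - 5)(t + 9). Numerator: -5(t + 9) - 7(t - 5) = (-5t - 45) - (7t - 35) = -12t - 10
Result: (-12t - 10)/[(t - 5)(t + 9)]


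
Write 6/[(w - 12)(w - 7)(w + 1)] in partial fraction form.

Using cover-up method: P = 6/65, Q = -3/20, R = 3/52
Result: (6/65)/(w - 12) - (3/20)/(w - 7) + (3/52)/(w + 1)


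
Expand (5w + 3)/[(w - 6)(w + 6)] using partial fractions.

At w=6: A = (5·6 + 3)/(6 + 6) = 11/4. At w=-6: B = (5·(-6) + 3)/(-6 - 6) = 9/4
Result: (11/4)/(w - 6) + (9/4)/(w + 6)


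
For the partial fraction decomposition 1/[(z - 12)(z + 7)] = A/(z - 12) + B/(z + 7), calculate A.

Cover-up at z = 12: A = 1/(12 + 7) = 1/19


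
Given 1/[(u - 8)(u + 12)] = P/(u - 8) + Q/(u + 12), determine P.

Cover-up at u = 8: P = 1/(8 + 12) = 1/20


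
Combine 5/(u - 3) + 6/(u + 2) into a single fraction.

Common denominator (u - 3)(u + 2). Numerator: 5(u + 2) + 6(u - 3) = (5u + 10) + (6u - 18) = 11u - 8
Result: (11u - 8)/[(u - 3)(u + 2)]


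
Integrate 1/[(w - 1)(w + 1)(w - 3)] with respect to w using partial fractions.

Cover-up: A = -1/4, B = 1/8, C = 1/8. Decomposition: (-1/4)/(w - 1) + (1/8)/(w + 1) + (1/8)/(w - 3). Integrate each term: (-1/4) ln|(w - 1)| + (1/8) ln|(w + 1)| + (1/8) ln|(w - 3)| + C


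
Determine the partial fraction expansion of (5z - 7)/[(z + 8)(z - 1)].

At z=-8: A = (5·(-8) - 7)/(-8 - 1) = 47/9. At z=1: B = (5·1 - 7)/(1 + 8) = -2/9
Result: (47/9)/(z + 8) - (2/9)/(z - 1)


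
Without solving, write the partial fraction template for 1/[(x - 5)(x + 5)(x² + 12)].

Two linear + quadratic: P/(x - 5) + Q/(x + 5) + (Rx + S)/(x² + 12)


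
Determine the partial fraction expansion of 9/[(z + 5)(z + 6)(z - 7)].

Using cover-up method: P = -3/4, Q = 9/13, R = 3/52
Result: (-3/4)/(z + 5) + (9/13)/(z + 6) + (3/52)/(z - 7)


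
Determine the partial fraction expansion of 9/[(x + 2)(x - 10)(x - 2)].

Using cover-up method: P = 3/16, Q = 3/32, R = -9/32
Result: (3/16)/(x + 2) + (3/32)/(x - 10) - (9/32)/(x - 2)


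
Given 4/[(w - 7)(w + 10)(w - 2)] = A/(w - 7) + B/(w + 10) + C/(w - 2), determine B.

Cover-up at w = -10: B = 4/[(-10 - 7)(-10 - 2)] = 4/[(-17)(-12)] = 4/204 = 1/51


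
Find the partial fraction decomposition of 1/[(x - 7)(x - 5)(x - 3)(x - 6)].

Using Heaviside cover-up: (1/8)/(x - 7) + (1/4)/(x - 5) - (1/24)/(x - 3) - (1/3)/(x - 6)


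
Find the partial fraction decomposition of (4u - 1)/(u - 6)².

(4u - 1) = α(u - 6) + β. At u = 6: β = 4·6 - 1 = 23. Coeff of u: α = 4
Result: 4/(u - 6) + 23/(u - 6)²


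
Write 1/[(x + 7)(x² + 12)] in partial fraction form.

Cover-up at x = -7: A = 1/((-7)² + 12) = 1/61. Then B = -A = -1/61, C = -A·(0 - 7) = 7/61
Result: (1/61)/(x + 7) - ((1/61)x - 7/61)/(x² + 12)


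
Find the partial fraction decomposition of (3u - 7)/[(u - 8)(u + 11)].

At u=8: α = (3·8 - 7)/(8 + 11) = 17/19. At u=-11: β = (3·(-11) - 7)/(-11 - 8) = 40/19
Result: (17/19)/(u - 8) + (40/19)/(u + 11)


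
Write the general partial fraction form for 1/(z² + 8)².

Repeated quadratic factor: (Pz + Q)/(z² + 8) + (Rz + S)/(z² + 8)²


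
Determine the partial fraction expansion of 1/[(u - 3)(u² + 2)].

Cover-up at u = 3: P = 1/(3² + 2) = 1/11. Then Q = -P = -1/11, R = -P·(0 + 3) = -3/11
Result: (1/11)/(u - 3) - ((1/11)u + 3/11)/(u² + 2)


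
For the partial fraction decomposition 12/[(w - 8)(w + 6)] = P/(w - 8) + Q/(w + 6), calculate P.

Cover-up at w = 8: P = 12/(8 + 6) = 12/14 = 6/7


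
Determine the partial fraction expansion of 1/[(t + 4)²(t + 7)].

Cover-up at t=-7: R = 1/(-7 + 4)² = 1/9. Cover-up at t=-4: Q = 1/(-4 + 7) = 1/3. Comparing t² coeff: P = -R = -1/9
Result: (-1/9)/(t + 4) + (1/3)/(t + 4)² + (1/9)/(t + 7)


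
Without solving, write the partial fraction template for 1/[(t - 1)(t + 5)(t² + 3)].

Two linear + quadratic: α/(t - 1) + β/(t + 5) + (γt + δ)/(t² + 3)


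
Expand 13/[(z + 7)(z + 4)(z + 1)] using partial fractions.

Using cover-up method: P = 13/18, Q = -13/9, R = 13/18
Result: (13/18)/(z + 7) - (13/9)/(z + 4) + (13/18)/(z + 1)


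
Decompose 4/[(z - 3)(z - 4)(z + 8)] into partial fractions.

Using cover-up method: α = -4/11, β = 1/3, γ = 1/33
Result: (-4/11)/(z - 3) + (1/3)/(z - 4) + (1/33)/(z + 8)


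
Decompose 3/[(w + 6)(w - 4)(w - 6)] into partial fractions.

Using cover-up method: P = 1/40, Q = -3/20, R = 1/8
Result: (1/40)/(w + 6) - (3/20)/(w - 4) + (1/8)/(w - 6)


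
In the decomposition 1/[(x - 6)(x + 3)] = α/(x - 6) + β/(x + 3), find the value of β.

Cover-up at x = -3: β = 1/(-3 - 6) = -1/9


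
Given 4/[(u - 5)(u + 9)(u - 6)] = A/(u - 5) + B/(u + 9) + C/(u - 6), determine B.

Cover-up at u = -9: B = 4/[(-9 - 5)(-9 - 6)] = 4/[(-14)(-15)] = 4/210 = 2/105


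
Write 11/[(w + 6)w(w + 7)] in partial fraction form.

Using cover-up method: P = -11/6, Q = 11/42, R = 11/7
Result: (-11/6)/(w + 6) + (11/42)/w + (11/7)/(w + 7)


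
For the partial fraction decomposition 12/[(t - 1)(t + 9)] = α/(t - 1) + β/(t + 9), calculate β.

Cover-up at t = -9: β = 12/(-9 - 1) = -12/10 = -6/5


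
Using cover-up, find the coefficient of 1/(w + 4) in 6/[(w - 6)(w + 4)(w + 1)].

Cover (w + 4), set w=-4: 6/[(-4 - 6)(-4 + 1)] = 1/5


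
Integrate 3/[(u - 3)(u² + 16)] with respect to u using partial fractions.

Cover-up at u=3: P = 3/(3²+16) = 3/25. Coeff matching: Q = -3/25, R = -9/25. Decomposition: (3/25)/(u - 3) - ((3/25)u + 9/25)/(u² + 16). Integrate: linear → ln, quadratic → (1/2)ln + arctan: (3/25) ln|(u - 3)| - (3/50) ln(u² + 16) - (9/100) arctan(u/4) + C


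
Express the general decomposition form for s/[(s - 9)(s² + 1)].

Linear + irreducible quadratic: A/(s - 9) + (Bs + C)/(s² + 1)


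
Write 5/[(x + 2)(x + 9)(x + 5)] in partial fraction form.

Using cover-up method: α = 5/21, β = 5/28, γ = -5/12
Result: (5/21)/(x + 2) + (5/28)/(x + 9) - (5/12)/(x + 5)


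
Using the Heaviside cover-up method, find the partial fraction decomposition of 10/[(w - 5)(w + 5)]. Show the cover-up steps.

Cover (w - 5): set w=5, get P = 10/(5 + 5) = 1. Cover (w + 5): set w=-5, get Q = 10/(-5 - 5) = -1.
Result: 1/(w - 5) - 1/(w + 5)


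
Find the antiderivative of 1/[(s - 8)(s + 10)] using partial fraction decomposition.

Decompose: 1/[(s - 8)(s + 10)] = (1/18)/(s - 8) - (1/18)/(s + 10). Integrate each term: (1/18) ln|(s - 8)| - (1/18) ln|(s + 10)| + C


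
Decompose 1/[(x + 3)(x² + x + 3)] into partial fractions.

Cover-up at x = -3: α = 1/((-3)² + 1·(-3) + 3) = 1/9. Then β = -α = -1/9, γ = -α·(1 - 3) = 2/9
Result: (1/9)/(x + 3) - ((1/9)x - 2/9)/(x² + x + 3)


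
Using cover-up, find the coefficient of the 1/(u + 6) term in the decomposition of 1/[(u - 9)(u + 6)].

Cover (u + 6), set u=-6: 1/((u - 9) at u=-6) = 1/(-15) = -1/15


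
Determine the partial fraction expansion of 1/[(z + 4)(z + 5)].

1/(z + 4)(z + 5) = A/(z + 4) + B/(z + 5). A = 1/(-4 + 5) = 1, B = 1/(-5 + 4) = -1
Result: 1/(z + 4) - 1/(z + 5)


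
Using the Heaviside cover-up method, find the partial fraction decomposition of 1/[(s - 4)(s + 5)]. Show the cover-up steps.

Cover (s - 4): set s=4, get P = 1/(4 + 5) = 1/9. Cover (s + 5): set s=-5, get Q = 1/(-5 - 4) = -1/9.
Result: (1/9)/(s - 4) - (1/9)/(s + 5)


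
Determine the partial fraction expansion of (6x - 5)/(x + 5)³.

(6x - 5) = α(x + 5)² + β(x + 5) + γ. At x = -5: γ = 6·(-5) - 5 = -35. Coefficients: α = 0, β = 6
Result: 6/(x + 5)² - 35/(x + 5)³


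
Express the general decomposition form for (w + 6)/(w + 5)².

Repeated linear factor: α/(w + 5) + β/(w + 5)²


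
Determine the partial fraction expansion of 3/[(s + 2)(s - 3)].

3/(s + 2)(s - 3) = P/(s + 2) + Q/(s - 3). P = 3/(-2 - 3) = -3/5, Q = 3/(3 + 2) = 3/5
Result: (-3/5)/(s + 2) + (3/5)/(s - 3)


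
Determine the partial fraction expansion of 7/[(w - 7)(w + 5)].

7/(w - 7)(w + 5) = P/(w - 7) + Q/(w + 5). P = 7/(7 + 5) = 7/12, Q = 7/(-5 - 7) = -7/12
Result: (7/12)/(w - 7) - (7/12)/(w + 5)


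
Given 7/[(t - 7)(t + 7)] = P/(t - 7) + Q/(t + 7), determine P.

Cover-up at t = 7: P = 7/(7 + 7) = 7/14 = 1/2


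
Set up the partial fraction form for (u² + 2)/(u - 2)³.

Repeated linear factor (power 3): α/(u - 2) + β/(u - 2)² + γ/(u - 2)³


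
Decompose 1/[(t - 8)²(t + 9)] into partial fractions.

Cover-up at t=-9: C = 1/(-9 - 8)² = 1/289. Cover-up at t=8: B = 1/(8 + 9) = 1/17. Comparing t² coeff: A = -C = -1/289
Result: (-1/289)/(t - 8) + (1/17)/(t - 8)² + (1/289)/(t + 9)


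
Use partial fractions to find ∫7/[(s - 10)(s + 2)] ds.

Decompose: 7/[(s - 10)(s + 2)] = (7/12)/(s - 10) - (7/12)/(s + 2). Integrate each term: (7/12) ln|(s - 10)| - (7/12) ln|(s + 2)| + C


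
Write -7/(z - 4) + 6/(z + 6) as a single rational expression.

Common denominator (z - 4)(z + 6). Numerator: -7(z + 6) + 6(z - 4) = (-7z - 42) + (6z - 24) = -z - 66
Result: (-z - 66)/[(z - 4)(z + 6)]


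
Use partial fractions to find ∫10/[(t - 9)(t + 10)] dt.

Decompose: 10/[(t - 9)(t + 10)] = (10/19)/(t - 9) - (10/19)/(t + 10). Integrate each term: (10/19) ln|(t - 9)| - (10/19) ln|(t + 10)| + C


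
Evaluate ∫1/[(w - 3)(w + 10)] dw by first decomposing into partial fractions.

Decompose: 1/[(w - 3)(w + 10)] = (1/13)/(w - 3) - (1/13)/(w + 10). Integrate each term: (1/13) ln|(w - 3)| - (1/13) ln|(w + 10)| + C


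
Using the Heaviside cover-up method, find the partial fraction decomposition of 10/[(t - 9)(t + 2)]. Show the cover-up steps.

Cover (t - 9): set t=9, get A = 10/(9 + 2) = 10/11. Cover (t + 2): set t=-2, get B = 10/(-2 - 9) = -10/11.
Result: (10/11)/(t - 9) - (10/11)/(t + 2)


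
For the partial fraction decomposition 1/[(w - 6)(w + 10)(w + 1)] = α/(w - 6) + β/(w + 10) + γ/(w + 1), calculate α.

Cover-up at w = 6: α = 1/[(6 + 10)(6 + 1)] = 1/[(16)(7)] = 1/112


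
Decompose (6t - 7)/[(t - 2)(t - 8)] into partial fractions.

At t=2: A = (6·2 - 7)/(2 - 8) = -5/6. At t=8: B = (6·8 - 7)/(8 - 2) = 41/6
Result: (-5/6)/(t - 2) + (41/6)/(t - 8)


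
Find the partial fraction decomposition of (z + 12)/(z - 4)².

(z + 12) = A(z - 4) + B. At z = 4: B = 1·4 + 12 = 16. Coeff of z: A = 1
Result: 1/(z - 4) + 16/(z - 4)²


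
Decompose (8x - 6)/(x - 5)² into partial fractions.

(8x - 6) = α(x - 5) + β. At x = 5: β = 8·5 - 6 = 34. Coeff of x: α = 8
Result: 8/(x - 5) + 34/(x - 5)²


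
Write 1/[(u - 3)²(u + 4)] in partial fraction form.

Cover-up at u=-4: γ = 1/(-4 - 3)² = 1/49. Cover-up at u=3: β = 1/(3 + 4) = 1/7. Comparing u² coeff: α = -γ = -1/49
Result: (-1/49)/(u - 3) + (1/7)/(u - 3)² + (1/49)/(u + 4)


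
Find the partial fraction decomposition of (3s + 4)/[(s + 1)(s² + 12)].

At s=-1: A = (3·(-1) + 4)/((-1)² + 12) = 1/13. B = -A = -1/13, C = 3 - (-1)·A = 40/13
Result: (1/13)/(s + 1) - ((1/13)s - 40/13)/(s² + 12)


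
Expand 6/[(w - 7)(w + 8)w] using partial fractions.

Using cover-up method: A = 2/35, B = 1/20, C = -3/28
Result: (2/35)/(w - 7) + (1/20)/(w + 8) - (3/28)/w


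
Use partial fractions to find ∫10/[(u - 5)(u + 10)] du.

Decompose: 10/[(u - 5)(u + 10)] = (2/3)/(u - 5) - (2/3)/(u + 10). Integrate each term: (2/3) ln|(u - 5)| - (2/3) ln|(u + 10)| + C


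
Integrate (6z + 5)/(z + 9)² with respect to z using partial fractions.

Decompose: P = 6, Q = 6·(-9) + 5 = -49, so (6z + 5)/(z + 9)² = 6/(z + 9) - 49/(z + 9)². Integrate: ∫ P/(z + 9) dz = 6 ln|(z + 9)|; ∫ Q/(z + 9)² dz = 49/(z + 9). Sum: 6 ln|(z + 9)| + 49/(z + 9) + C


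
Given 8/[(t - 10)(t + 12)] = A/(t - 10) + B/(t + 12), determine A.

Cover-up at t = 10: A = 8/(10 + 12) = 8/22 = 4/11


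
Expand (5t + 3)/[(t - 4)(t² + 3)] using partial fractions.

At t=4: P = (5·4 + 3)/(4² + 3) = 23/19. Q = -P = -23/19, R = 5 - 4·P = 3/19
Result: (23/19)/(t - 4) - ((23/19)t - 3/19)/(t² + 3)


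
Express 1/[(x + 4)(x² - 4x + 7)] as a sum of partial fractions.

Cover-up at x = -4: P = 1/((-4)² - 4·(-4) + 7) = 1/39. Then Q = -P = -1/39, R = -P·(-4 - 4) = 8/39
Result: (1/39)/(x + 4) - ((1/39)x - 8/39)/(x² - 4x + 7)


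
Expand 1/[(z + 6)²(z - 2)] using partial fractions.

Cover-up at z=2: R = 1/(2 + 6)² = 1/64. Cover-up at z=-6: Q = 1/(-6 - 2) = -1/8. Comparing z² coeff: P = -R = -1/64
Result: (-1/64)/(z + 6) - (1/8)/(z + 6)² + (1/64)/(z - 2)


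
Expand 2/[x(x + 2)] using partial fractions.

2/x(x + 2) = A/x + B/(x + 2). A = 2/(0 + 2) = 1, B = 2/(-2 - 0) = -1
Result: 1/x - 1/(x + 2)


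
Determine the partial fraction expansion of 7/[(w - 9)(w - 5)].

7/(w - 9)(w - 5) = A/(w - 9) + B/(w - 5). A = 7/(9 - 5) = 7/4, B = 7/(5 - 9) = -7/4
Result: (7/4)/(w - 9) - (7/4)/(w - 5)


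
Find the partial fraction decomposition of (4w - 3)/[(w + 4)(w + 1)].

At w=-4: A = (4·(-4) - 3)/(-4 + 1) = 19/3. At w=-1: B = (4·(-1) - 3)/(-1 + 4) = -7/3
Result: (19/3)/(w + 4) - (7/3)/(w + 1)


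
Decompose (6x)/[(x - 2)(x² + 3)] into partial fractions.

At x=2: α = (6·2 + 0)/(2² + 3) = 12/7. β = -α = -12/7, γ = 6 - 2·α = 18/7
Result: (12/7)/(x - 2) - ((12/7)x - 18/7)/(x² + 3)


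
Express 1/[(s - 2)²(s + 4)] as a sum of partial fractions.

Cover-up at s=-4: C = 1/(-4 - 2)² = 1/36. Cover-up at s=2: B = 1/(2 + 4) = 1/6. Comparing s² coeff: A = -C = -1/36
Result: (-1/36)/(s - 2) + (1/6)/(s - 2)² + (1/36)/(s + 4)


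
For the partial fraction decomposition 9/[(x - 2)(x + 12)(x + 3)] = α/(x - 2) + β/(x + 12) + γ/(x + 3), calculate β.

Cover-up at x = -12: β = 9/[(-12 - 2)(-12 + 3)] = 9/[(-14)(-9)] = 9/126 = 1/14


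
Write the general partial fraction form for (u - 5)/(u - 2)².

Repeated linear factor: A/(u - 2) + B/(u - 2)²


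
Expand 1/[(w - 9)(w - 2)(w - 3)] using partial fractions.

Using cover-up method: α = 1/42, β = 1/7, γ = -1/6
Result: (1/42)/(w - 9) + (1/7)/(w - 2) - (1/6)/(w - 3)


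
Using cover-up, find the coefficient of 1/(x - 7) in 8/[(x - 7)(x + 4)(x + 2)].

Cover (x - 7), set x=7: 8/[(7 + 4)(7 + 2)] = 8/99


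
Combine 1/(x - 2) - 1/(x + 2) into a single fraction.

Common denominator (x - 2)(x + 2). Numerator: 1(x + 2) - 1(x - 2) = (x + 2) - (x - 2) = 4
Result: (4)/[(x - 2)(x + 2)]


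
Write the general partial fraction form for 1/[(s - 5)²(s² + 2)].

Repeated linear + quadratic: P/(s - 5) + Q/(s - 5)² + (Rs + S)/(s² + 2)


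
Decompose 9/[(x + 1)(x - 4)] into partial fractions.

9/(x + 1)(x - 4) = P/(x + 1) + Q/(x - 4). P = 9/(-1 - 4) = -9/5, Q = 9/(4 + 1) = 9/5
Result: (-9/5)/(x + 1) + (9/5)/(x - 4)


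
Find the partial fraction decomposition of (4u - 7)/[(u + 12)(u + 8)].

At u=-12: P = (4·(-12) - 7)/(-12 + 8) = 55/4. At u=-8: Q = (4·(-8) - 7)/(-8 + 12) = -39/4
Result: (55/4)/(u + 12) - (39/4)/(u + 8)


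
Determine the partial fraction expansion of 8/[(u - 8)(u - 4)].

8/(u - 8)(u - 4) = α/(u - 8) + β/(u - 4). α = 8/(8 - 4) = 2, β = 8/(4 - 8) = -2
Result: 2/(u - 8) - 2/(u - 4)


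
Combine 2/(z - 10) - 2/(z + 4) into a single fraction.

Common denominator (z - 10)(z + 4). Numerator: 2(z + 4) - 2(z - 10) = (2z + 8) - (2z - 20) = 28
Result: (28)/[(z - 10)(z + 4)]


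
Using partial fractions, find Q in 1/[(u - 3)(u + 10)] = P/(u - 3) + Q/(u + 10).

Cover-up at u = -10: Q = 1/(-10 - 3) = -1/13


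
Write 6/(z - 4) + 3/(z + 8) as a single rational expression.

Common denominator (z - 4)(z + 8). Numerator: 6(z + 8) + 3(z - 4) = (6z + 48) + (3z - 12) = 9z + 36
Result: (9z + 36)/[(z - 4)(z + 8)]


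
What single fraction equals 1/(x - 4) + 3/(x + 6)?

Common denominator (x - 4)(x + 6). Numerator: 1(x + 6) + 3(x - 4) = (x + 6) + (3x - 12) = 4x - 6
Result: (4x - 6)/[(x - 4)(x + 6)]


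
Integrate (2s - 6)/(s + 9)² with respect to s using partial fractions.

Decompose: P = 2, Q = 2·(-9) - 6 = -24, so (2s - 6)/(s + 9)² = 2/(s + 9) - 24/(s + 9)². Integrate: ∫ P/(s + 9) ds = 2 ln|(s + 9)|; ∫ Q/(s + 9)² ds = 24/(s + 9). Sum: 2 ln|(s + 9)| + 24/(s + 9) + C


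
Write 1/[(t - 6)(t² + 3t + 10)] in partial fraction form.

Cover-up at t = 6: α = 1/(6² + 3·6 + 10) = 1/64. Then β = -α = -1/64, γ = -α·(3 + 6) = -9/64
Result: (1/64)/(t - 6) - ((1/64)t + 9/64)/(t² + 3t + 10)


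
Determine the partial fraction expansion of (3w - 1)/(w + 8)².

(3w - 1) = A(w + 8) + B. At w = -8: B = 3·(-8) - 1 = -25. Coeff of w: A = 3
Result: 3/(w + 8) - 25/(w + 8)²


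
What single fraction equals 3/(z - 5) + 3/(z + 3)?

Common denominator (z - 5)(z + 3). Numerator: 3(z + 3) + 3(z - 5) = (3z + 9) + (3z - 15) = 6z - 6
Result: (6z - 6)/[(z - 5)(z + 3)]


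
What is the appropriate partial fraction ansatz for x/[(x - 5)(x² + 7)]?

Linear + irreducible quadratic: P/(x - 5) + (Qx + R)/(x² + 7)


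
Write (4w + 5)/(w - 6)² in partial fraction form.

(4w + 5) = A(w - 6) + B. At w = 6: B = 4·6 + 5 = 29. Coeff of w: A = 4
Result: 4/(w - 6) + 29/(w - 6)²


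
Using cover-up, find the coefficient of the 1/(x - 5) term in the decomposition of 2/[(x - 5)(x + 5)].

Cover (x - 5), set x=5: 2/((x + 5) at x=5) = 2/(10) = 1/5


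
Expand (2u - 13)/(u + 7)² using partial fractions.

(2u - 13) = A(u + 7) + B. At u = -7: B = 2·(-7) - 13 = -27. Coeff of u: A = 2
Result: 2/(u + 7) - 27/(u + 7)²


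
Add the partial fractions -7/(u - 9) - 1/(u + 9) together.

Common denominator (u - 9)(u + 9). Numerator: -7(u + 9) - 1(u - 9) = (-7u - 63) - (u - 9) = -8u - 54
Result: (-8u - 54)/[(u - 9)(u + 9)]


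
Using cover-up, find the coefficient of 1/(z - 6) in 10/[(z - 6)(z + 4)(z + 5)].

Cover (z - 6), set z=6: 10/[(6 + 4)(6 + 5)] = 1/11


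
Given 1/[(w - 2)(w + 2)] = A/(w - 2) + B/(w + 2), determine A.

Cover-up at w = 2: A = 1/(2 + 2) = 1/4


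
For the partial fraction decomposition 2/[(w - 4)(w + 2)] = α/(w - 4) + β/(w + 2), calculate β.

Cover-up at w = -2: β = 2/(-2 - 4) = -2/6 = -1/3


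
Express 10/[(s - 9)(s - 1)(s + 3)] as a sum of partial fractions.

Using cover-up method: A = 5/48, B = -5/16, C = 5/24
Result: (5/48)/(s - 9) - (5/16)/(s - 1) + (5/24)/(s + 3)


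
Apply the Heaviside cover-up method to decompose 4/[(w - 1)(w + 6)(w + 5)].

Cover (w - 1), w=1: P = 4/[(1 + 6)(1 + 5)] = 2/21. Cover (w + 6), w=-6: Q = 4/[(-6 - 1)(-6 + 5)] = 4/7. Cover (w + 5), w=-5: R = 4/[(-5 - 1)(-5 + 6)] = -2/3.
Result: (2/21)/(w - 1) + (4/7)/(w + 6) - (2/3)/(w + 5)


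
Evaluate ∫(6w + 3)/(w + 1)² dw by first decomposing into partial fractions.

Decompose: A = 6, B = 6·(-1) + 3 = -3, so (6w + 3)/(w + 1)² = 6/(w + 1) - 3/(w + 1)². Integrate: ∫ A/(w + 1) dw = 6 ln|(w + 1)|; ∫ B/(w + 1)² dw = 3/(w + 1). Sum: 6 ln|(w + 1)| + 3/(w + 1) + C


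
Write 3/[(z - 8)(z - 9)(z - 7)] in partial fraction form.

Using cover-up method: P = -3, Q = 3/2, R = 3/2
Result: -3/(z - 8) + (3/2)/(z - 9) + (3/2)/(z - 7)


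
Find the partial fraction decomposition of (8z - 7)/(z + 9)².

(8z - 7) = A(z + 9) + B. At z = -9: B = 8·(-9) - 7 = -79. Coeff of z: A = 8
Result: 8/(z + 9) - 79/(z + 9)²


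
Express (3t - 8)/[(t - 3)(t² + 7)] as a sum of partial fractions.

At t=3: α = (3·3 - 8)/(3² + 7) = 1/16. β = -α = -1/16, γ = 3 - 3·α = 45/16
Result: (1/16)/(t - 3) - ((1/16)t - 45/16)/(t² + 7)


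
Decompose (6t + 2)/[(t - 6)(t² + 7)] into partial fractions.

At t=6: α = (6·6 + 2)/(6² + 7) = 38/43. β = -α = -38/43, γ = 6 - 6·α = 30/43
Result: (38/43)/(t - 6) - ((38/43)t - 30/43)/(t² + 7)


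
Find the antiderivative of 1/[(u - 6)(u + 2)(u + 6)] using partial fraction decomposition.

Cover-up: P = 1/96, Q = -1/32, R = 1/48. Decomposition: (1/96)/(u - 6) - (1/32)/(u + 2) + (1/48)/(u + 6). Integrate each term: (1/96) ln|(u - 6)| - (1/32) ln|(u + 2)| + (1/48) ln|(u + 6)| + C


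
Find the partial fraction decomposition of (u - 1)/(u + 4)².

(u - 1) = P(u + 4) + Q. At u = -4: Q = 1·(-4) - 1 = -5. Coeff of u: P = 1
Result: 1/(u + 4) - 5/(u + 4)²


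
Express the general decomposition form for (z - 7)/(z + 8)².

Repeated linear factor: α/(z + 8) + β/(z + 8)²


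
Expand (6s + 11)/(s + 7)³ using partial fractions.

(6s + 11) = A(s + 7)² + B(s + 7) + C. At s = -7: C = 6·(-7) + 11 = -31. Coefficients: A = 0, B = 6
Result: 6/(s + 7)² - 31/(s + 7)³


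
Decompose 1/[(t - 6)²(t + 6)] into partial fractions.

Cover-up at t=-6: γ = 1/(-6 - 6)² = 1/144. Cover-up at t=6: β = 1/(6 + 6) = 1/12. Comparing t² coeff: α = -γ = -1/144
Result: (-1/144)/(t - 6) + (1/12)/(t - 6)² + (1/144)/(t + 6)


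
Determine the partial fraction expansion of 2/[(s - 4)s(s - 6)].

Using cover-up method: P = -1/4, Q = 1/12, R = 1/6
Result: (-1/4)/(s - 4) + (1/12)/s + (1/6)/(s - 6)


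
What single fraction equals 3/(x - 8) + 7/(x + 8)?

Common denominator (x - 8)(x + 8). Numerator: 3(x + 8) + 7(x - 8) = (3x + 24) + (7x - 56) = 10x - 32
Result: (10x - 32)/[(x - 8)(x + 8)]


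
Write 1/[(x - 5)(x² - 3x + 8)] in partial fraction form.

Cover-up at x = 5: P = 1/(5² - 3·5 + 8) = 1/18. Then Q = -P = -1/18, R = -P·(-3 + 5) = -1/9
Result: (1/18)/(x - 5) - ((1/18)x + 1/9)/(x² - 3x + 8)


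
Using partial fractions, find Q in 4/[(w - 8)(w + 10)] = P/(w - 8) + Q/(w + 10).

Cover-up at w = -10: Q = 4/(-10 - 8) = -4/18 = -2/9


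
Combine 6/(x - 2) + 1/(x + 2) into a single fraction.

Common denominator (x - 2)(x + 2). Numerator: 6(x + 2) + 1(x - 2) = (6x + 12) + (x - 2) = 7x + 10
Result: (7x + 10)/[(x - 2)(x + 2)]


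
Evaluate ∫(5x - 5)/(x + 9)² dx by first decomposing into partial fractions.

Decompose: P = 5, Q = 5·(-9) - 5 = -50, so (5x - 5)/(x + 9)² = 5/(x + 9) - 50/(x + 9)². Integrate: ∫ P/(x + 9) dx = 5 ln|(x + 9)|; ∫ Q/(x + 9)² dx = 50/(x + 9). Sum: 5 ln|(x + 9)| + 50/(x + 9) + C


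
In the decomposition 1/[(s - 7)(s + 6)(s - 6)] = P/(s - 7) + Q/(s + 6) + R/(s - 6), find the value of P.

Cover-up at s = 7: P = 1/[(7 + 6)(7 - 6)] = 1/[(13)(1)] = 1/13


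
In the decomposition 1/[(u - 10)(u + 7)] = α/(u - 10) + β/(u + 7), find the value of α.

Cover-up at u = 10: α = 1/(10 + 7) = 1/17


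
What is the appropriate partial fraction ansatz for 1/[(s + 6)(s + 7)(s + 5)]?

Three distinct linear factors: P/(s + 6) + Q/(s + 7) + R/(s + 5)


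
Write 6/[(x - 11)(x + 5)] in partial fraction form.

6/(x - 11)(x + 5) = A/(x - 11) + B/(x + 5). A = 6/(11 + 5) = 3/8, B = 6/(-5 - 11) = -3/8
Result: (3/8)/(x - 11) - (3/8)/(x + 5)


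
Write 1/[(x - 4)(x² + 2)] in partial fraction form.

Cover-up at x = 4: α = 1/(4² + 2) = 1/18. Then β = -α = -1/18, γ = -α·(0 + 4) = -2/9
Result: (1/18)/(x - 4) - ((1/18)x + 2/9)/(x² + 2)


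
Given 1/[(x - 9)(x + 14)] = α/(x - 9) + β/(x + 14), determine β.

Cover-up at x = -14: β = 1/(-14 - 9) = -1/23


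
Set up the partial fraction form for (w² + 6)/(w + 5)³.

Repeated linear factor (power 3): α/(w + 5) + β/(w + 5)² + γ/(w + 5)³


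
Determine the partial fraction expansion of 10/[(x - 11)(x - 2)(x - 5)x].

Using Heaviside cover-up: (5/297)/(x - 11) + (5/27)/(x - 2) - (1/9)/(x - 5) - (1/11)/x


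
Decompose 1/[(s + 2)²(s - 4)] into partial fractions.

Cover-up at s=4: γ = 1/(4 + 2)² = 1/36. Cover-up at s=-2: β = 1/(-2 - 4) = -1/6. Comparing s² coeff: α = -γ = -1/36
Result: (-1/36)/(s + 2) - (1/6)/(s + 2)² + (1/36)/(s - 4)


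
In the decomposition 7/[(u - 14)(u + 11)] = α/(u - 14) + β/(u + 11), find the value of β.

Cover-up at u = -11: β = 7/(-11 - 14) = -7/25


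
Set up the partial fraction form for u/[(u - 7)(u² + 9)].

Linear + irreducible quadratic: A/(u - 7) + (Bu + C)/(u² + 9)


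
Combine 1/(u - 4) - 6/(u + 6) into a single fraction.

Common denominator (u - 4)(u + 6). Numerator: 1(u + 6) - 6(u - 4) = (u + 6) - (6u - 24) = -5u + 30
Result: (-5u + 30)/[(u - 4)(u + 6)]


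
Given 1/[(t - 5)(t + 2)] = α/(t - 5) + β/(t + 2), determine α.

Cover-up at t = 5: α = 1/(5 + 2) = 1/7


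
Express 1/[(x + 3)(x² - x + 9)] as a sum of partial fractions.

Cover-up at x = -3: P = 1/((-3)² - 1·(-3) + 9) = 1/21. Then Q = -P = -1/21, R = -P·(-1 - 3) = 4/21
Result: (1/21)/(x + 3) - ((1/21)x - 4/21)/(x² - x + 9)


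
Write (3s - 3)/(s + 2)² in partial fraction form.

(3s - 3) = α(s + 2) + β. At s = -2: β = 3·(-2) - 3 = -9. Coeff of s: α = 3
Result: 3/(s + 2) - 9/(s + 2)²


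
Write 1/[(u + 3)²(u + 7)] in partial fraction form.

Cover-up at u=-7: C = 1/(-7 + 3)² = 1/16. Cover-up at u=-3: B = 1/(-3 + 7) = 1/4. Comparing u² coeff: A = -C = -1/16
Result: (-1/16)/(u + 3) + (1/4)/(u + 3)² + (1/16)/(u + 7)


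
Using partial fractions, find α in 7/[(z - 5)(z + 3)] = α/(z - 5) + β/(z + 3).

Cover-up at z = 5: α = 7/(5 + 3) = 7/8


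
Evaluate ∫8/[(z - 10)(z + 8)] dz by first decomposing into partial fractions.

Decompose: 8/[(z - 10)(z + 8)] = (4/9)/(z - 10) - (4/9)/(z + 8). Integrate each term: (4/9) ln|(z - 10)| - (4/9) ln|(z + 8)| + C


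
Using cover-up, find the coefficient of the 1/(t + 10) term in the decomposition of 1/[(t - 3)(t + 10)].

Cover (t + 10), set t=-10: 1/((t - 3) at t=-10) = 1/(-13) = -1/13


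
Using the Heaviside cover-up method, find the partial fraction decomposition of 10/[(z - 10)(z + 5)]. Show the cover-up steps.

Cover (z - 10): set z=10, get A = 10/(10 + 5) = 2/3. Cover (z + 5): set z=-5, get B = 10/(-5 - 10) = -2/3.
Result: (2/3)/(z - 10) - (2/3)/(z + 5)


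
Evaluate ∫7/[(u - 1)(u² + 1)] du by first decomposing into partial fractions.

Cover-up at u=1: P = 7/(1²+1) = 7/2. Coeff matching: Q = -7/2, R = -7/2. Decomposition: (7/2)/(u - 1) - ((7/2)u + 7/2)/(u² + 1). Integrate: linear → ln, quadratic → (1/2)ln + arctan: (7/2) ln|(u - 1)| - (7/4) ln(u² + 1) - (7/2) arctan(u) + C


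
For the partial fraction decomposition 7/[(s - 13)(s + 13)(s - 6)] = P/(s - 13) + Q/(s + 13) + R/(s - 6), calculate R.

Cover-up at s = 6: R = 7/[(6 - 13)(6 + 13)] = 7/[(-7)(19)] = -7/133 = -1/19


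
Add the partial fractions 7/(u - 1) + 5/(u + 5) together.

Common denominator (u - 1)(u + 5). Numerator: 7(u + 5) + 5(u - 1) = (7u + 35) + (5u - 5) = 12u + 30
Result: (12u + 30)/[(u - 1)(u + 5)]


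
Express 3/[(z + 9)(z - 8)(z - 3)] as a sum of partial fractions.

Using cover-up method: A = 1/68, B = 3/85, C = -1/20
Result: (1/68)/(z + 9) + (3/85)/(z - 8) - (1/20)/(z - 3)


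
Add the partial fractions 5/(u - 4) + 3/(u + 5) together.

Common denominator (u - 4)(u + 5). Numerator: 5(u + 5) + 3(u - 4) = (5u + 25) + (3u - 12) = 8u + 13
Result: (8u + 13)/[(u - 4)(u + 5)]


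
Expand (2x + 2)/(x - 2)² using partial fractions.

(2x + 2) = A(x - 2) + B. At x = 2: B = 2·2 + 2 = 6. Coeff of x: A = 2
Result: 2/(x - 2) + 6/(x - 2)²


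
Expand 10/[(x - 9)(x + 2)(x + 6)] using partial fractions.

Using cover-up method: P = 2/33, Q = -5/22, R = 1/6
Result: (2/33)/(x - 9) - (5/22)/(x + 2) + (1/6)/(x + 6)


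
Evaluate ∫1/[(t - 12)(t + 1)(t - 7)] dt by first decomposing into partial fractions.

Cover-up: A = 1/65, B = 1/104, C = -1/40. Decomposition: (1/65)/(t - 12) + (1/104)/(t + 1) - (1/40)/(t - 7). Integrate each term: (1/65) ln|(t - 12)| + (1/104) ln|(t + 1)| - (1/40) ln|(t - 7)| + C
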